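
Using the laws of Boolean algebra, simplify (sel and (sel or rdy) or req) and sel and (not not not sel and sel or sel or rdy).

(sel and (sel or rdy) or req) and sel and (not not not sel and sel or sel or rdy)
= (sel and (sel or rdy) or req) and sel and (not sel and sel or sel or rdy)   — double negation
= (sel and (sel or rdy) or req) and sel and (sel or rdy)   — complement / identity
= sel and (sel or rdy)   — absorption
= sel   — absorption

sel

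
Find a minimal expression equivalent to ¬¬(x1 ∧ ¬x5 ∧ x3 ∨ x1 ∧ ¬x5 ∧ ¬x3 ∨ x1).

x1

¬¬(x1 ∧ ¬x5 ∧ x3 ∨ x1 ∧ ¬x5 ∧ ¬x3 ∨ x1)
= ¬¬(x1 ∧ ¬x5 ∨ x1)   (distribution)
= ¬¬x1   (absorption)
= x1   (double negation)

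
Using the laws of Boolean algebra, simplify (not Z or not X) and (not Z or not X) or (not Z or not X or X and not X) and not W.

(not Z or not X) and (not Z or not X) or (not Z or not X or X and not X) and not W
= (not Z or not X) and (not Z or not X) or (not Z or not X) and not W
= (not Z or not X) and (not Z or not X or not W)
= not Z or not X

not Z or not X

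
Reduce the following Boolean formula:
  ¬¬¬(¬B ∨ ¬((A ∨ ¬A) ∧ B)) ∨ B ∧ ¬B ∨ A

¬¬¬(¬B ∨ ¬((A ∨ ¬A) ∧ B)) ∨ B ∧ ¬B ∨ A
= ¬¬¬(¬B ∨ ¬B) ∨ B ∧ ¬B ∨ A   [complement / identity]
= ¬(¬B ∨ ¬B) ∨ B ∧ ¬B ∨ A   [double negation]
= B ∧ B ∨ B ∧ ¬B ∨ A   [De Morgan]
= B ∨ A   [distribution]

B ∨ A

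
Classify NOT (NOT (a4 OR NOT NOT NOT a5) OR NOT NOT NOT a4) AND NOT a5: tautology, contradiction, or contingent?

NOT (NOT (a4 OR NOT NOT NOT a5) OR NOT NOT NOT a4) AND NOT a5
= (a4 OR NOT NOT NOT a5) AND NOT NOT a4 AND NOT a5   — De Morgan
= (a4 OR NOT NOT NOT a5) AND a4 AND NOT a5   — double negation
= (a4 OR NOT a5) AND a4 AND NOT a5   — double negation
= a4 AND NOT a5   — absorption
This depends on a4, a5, so it is not a constant.

contingent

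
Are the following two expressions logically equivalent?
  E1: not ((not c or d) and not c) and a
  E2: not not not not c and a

E1: not ((not c or d) and not c) and a
    = not not c and a
    = c and a
E2: not not not not c and a
    = not not c and a
    = c and a
Both reduce to c and a, so they are equivalent.

Yes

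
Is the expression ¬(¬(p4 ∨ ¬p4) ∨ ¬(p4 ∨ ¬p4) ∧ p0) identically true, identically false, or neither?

identically true

¬(¬(p4 ∨ ¬p4) ∨ ¬(p4 ∨ ¬p4) ∧ p0)
= ¬¬(p4 ∨ ¬p4)   (absorption)
= p4 ∨ ¬p4   (double negation)
= True   (complement)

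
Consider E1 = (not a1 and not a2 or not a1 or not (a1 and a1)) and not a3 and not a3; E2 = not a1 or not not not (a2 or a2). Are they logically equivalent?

E1: (not a1 and not a2 or not a1 or not (a1 and a1)) and not a3 and not a3
    = (not a1 and not a2 or not a1 or not (a1 and a1)) and not a3
    = (not a1 and not a2 or not a1 or not a1) and not a3
    = (not a1 and not a2 or not a1) and not a3
    = not a1 and not a3
E2: not a1 or not not not (a2 or a2)
    = not a1 or not not not a2
    = not a1 or not a2
These differ: at a1=0, a2=0, a3=1, E1 = 0 but E2 = 1.

No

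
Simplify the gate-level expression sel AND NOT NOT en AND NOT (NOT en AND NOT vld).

sel AND en

sel AND NOT NOT en AND NOT (NOT en AND NOT vld)
= sel AND NOT NOT en AND (en OR vld)
= sel AND en AND (en OR vld)
= sel AND en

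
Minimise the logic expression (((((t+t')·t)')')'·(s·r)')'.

t+s·r

(((((t+t')·t)')')'·(s·r)')'
= (((t+t')·t)')'+s·r   [De Morgan]
= (t')'+s·r   [complement / identity]
= t+s·r   [double negation]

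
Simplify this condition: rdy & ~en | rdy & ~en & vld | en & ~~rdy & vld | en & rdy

rdy

rdy & ~en | rdy & ~en & vld | en & ~~rdy & vld | en & rdy
= rdy & ~en | rdy & ~en & vld | en & rdy & vld | en & rdy   [double negation]
= rdy & ~en | rdy & ~en & vld | en & rdy   [absorption]
= rdy & ~en | en & rdy   [absorption]
= rdy   [distribution]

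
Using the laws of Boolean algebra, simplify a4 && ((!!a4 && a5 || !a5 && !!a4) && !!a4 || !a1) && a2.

a4 && ((!!a4 && a5 || !a5 && !!a4) && !!a4 || !a1) && a2
= a4 && (!!a4 && !!a4 || !a1) && a2   — distribution
= a4 && (!!a4 || !a1) && a2   — idempotence
= a4 && (a4 || !a1) && a2   — double negation
= a4 && a2   — absorption

a4 && a2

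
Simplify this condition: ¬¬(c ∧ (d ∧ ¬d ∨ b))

¬¬(c ∧ (d ∧ ¬d ∨ b))
= ¬¬(c ∧ b)   [complement / identity]
= c ∧ b   [double negation]

c ∧ b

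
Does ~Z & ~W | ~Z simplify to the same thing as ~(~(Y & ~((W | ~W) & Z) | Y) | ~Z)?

E1: ~Z & ~W | ~Z
    = ~Z   (absorption)
E2: ~(~(Y & ~((W | ~W) & Z) | Y) | ~Z)
    = ~(~(Y & ~Z | Y) | ~Z)   (complement / identity)
    = (Y & ~Z | Y) & Z   (De Morgan)
    = Y & Z   (absorption)
These differ: at W=0, Y=1, Z=0, E1 = 1 but E2 = 0.

No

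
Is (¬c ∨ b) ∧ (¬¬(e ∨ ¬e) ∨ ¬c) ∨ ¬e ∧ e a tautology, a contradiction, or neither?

(¬c ∨ b) ∧ (¬¬(e ∨ ¬e) ∨ ¬c) ∨ ¬e ∧ e
= (¬c ∨ b) ∧ (¬¬(e ∨ ¬e) ∨ ¬c)
= b ∧ ¬¬(e ∨ ¬e) ∨ ¬c
= b ∧ (e ∨ ¬e) ∨ ¬c
= b ∨ ¬c
This depends on b, c, so it is not a constant.

neither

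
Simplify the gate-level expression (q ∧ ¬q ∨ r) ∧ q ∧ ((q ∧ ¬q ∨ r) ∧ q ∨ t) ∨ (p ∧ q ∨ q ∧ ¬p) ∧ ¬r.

(q ∧ ¬q ∨ r) ∧ q ∧ ((q ∧ ¬q ∨ r) ∧ q ∨ t) ∨ (p ∧ q ∨ q ∧ ¬p) ∧ ¬r
= (q ∧ ¬q ∨ r) ∧ q ∧ ((q ∧ ¬q ∨ r) ∧ q ∨ t) ∨ q ∧ ¬r   [distribution]
= (q ∧ ¬q ∨ r) ∧ q ∨ q ∧ ¬r   [absorption]
= r ∧ q ∨ q ∧ ¬r   [complement / identity]
= q   [distribution]

q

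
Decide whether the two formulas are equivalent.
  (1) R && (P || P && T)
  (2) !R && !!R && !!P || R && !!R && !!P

E1: R && (P || P && T)
    = R && P   [absorption]
E2: !R && !!R && !!P || R && !!R && !!P
    = !!R && !!P   [distribution]
    = R && !!P   [double negation]
    = R && P   [double negation]
Both reduce to R && P, so they are equivalent.

Yes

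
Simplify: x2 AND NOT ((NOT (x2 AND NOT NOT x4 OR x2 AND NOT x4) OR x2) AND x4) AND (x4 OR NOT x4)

x2 AND NOT x4

x2 AND NOT ((NOT (x2 AND NOT NOT x4 OR x2 AND NOT x4) OR x2) AND x4) AND (x4 OR NOT x4)
= x2 AND NOT ((NOT (x2 AND x4 OR x2 AND NOT x4) OR x2) AND x4) AND (x4 OR NOT x4)   (double negation)
= x2 AND NOT ((NOT x2 OR x2) AND x4) AND (x4 OR NOT x4)   (distribution)
= x2 AND NOT x4 AND (x4 OR NOT x4)   (complement / identity)
= x2 AND NOT x4   (complement / identity)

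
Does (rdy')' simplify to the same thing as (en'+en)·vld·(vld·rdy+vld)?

No

E1: (rdy')'
    = rdy   (double negation)
E2: (en'+en)·vld·(vld·rdy+vld)
    = vld·(vld·rdy+vld)   (complement / identity)
    = vld·vld   (absorption)
    = vld   (idempotence)
These differ: at en=0, rdy=1, vld=0, E1 = 1 but E2 = 0.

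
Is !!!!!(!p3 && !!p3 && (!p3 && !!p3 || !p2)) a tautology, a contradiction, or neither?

!!!!!(!p3 && !!p3 && (!p3 && !!p3 || !p2))
= !!!!!(!p3 && !!p3)
= !!!(!p3 && !!p3)
= !!(p3 || !p3)
= p3 || !p3
= true

tautology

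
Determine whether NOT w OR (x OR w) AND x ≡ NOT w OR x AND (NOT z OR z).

E1: NOT w OR (x OR w) AND x
    = NOT w OR x   [absorption]
E2: NOT w OR x AND (NOT z OR z)
    = NOT w OR x   [complement / identity]
Both reduce to NOT w OR x, so they are equivalent.

Yes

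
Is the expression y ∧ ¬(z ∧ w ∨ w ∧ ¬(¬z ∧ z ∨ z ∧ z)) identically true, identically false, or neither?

neither

y ∧ ¬(z ∧ w ∨ w ∧ ¬(¬z ∧ z ∨ z ∧ z))
= y ∧ ¬(z ∧ w ∨ w ∧ ¬z)   (distribution)
= y ∧ ¬w   (distribution)
This depends on w, y, so it is not a constant.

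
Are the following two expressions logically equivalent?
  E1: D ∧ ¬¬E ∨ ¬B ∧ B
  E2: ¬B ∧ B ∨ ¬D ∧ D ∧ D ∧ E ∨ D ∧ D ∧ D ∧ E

E1: D ∧ ¬¬E ∨ ¬B ∧ B
    = D ∧ ¬¬E
    = D ∧ E
E2: ¬B ∧ B ∨ ¬D ∧ D ∧ D ∧ E ∨ D ∧ D ∧ D ∧ E
    = ¬B ∧ B ∨ D ∧ D ∧ E
    = ¬B ∧ B ∨ D ∧ E
    = D ∧ E
Both reduce to D ∧ E, so they are equivalent.

Yes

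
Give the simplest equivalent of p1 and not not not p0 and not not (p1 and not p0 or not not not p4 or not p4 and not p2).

p1 and not not not p0 and not not (p1 and not p0 or not not not p4 or not p4 and not p2)
= p1 and not not not p0 and (p1 and not p0 or not not not p4 or not p4 and not p2)   (double negation)
= p1 and not not not p0 and (p1 and not p0 or not p4 or not p4 and not p2)   (double negation)
= p1 and not not not p0 and (p1 and not p0 or not p4)   (absorption)
= p1 and not p0 and (p1 and not p0 or not p4)   (double negation)
= p1 and not p0   (absorption)

p1 and not p0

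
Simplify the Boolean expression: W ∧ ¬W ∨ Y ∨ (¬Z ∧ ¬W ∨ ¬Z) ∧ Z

W ∧ ¬W ∨ Y ∨ (¬Z ∧ ¬W ∨ ¬Z) ∧ Z
= Y ∨ (¬Z ∧ ¬W ∨ ¬Z) ∧ Z
= Y ∨ ¬Z ∧ Z
= Y

Y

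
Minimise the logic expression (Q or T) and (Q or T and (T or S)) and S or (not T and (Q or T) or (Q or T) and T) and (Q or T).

Q or T

(Q or T) and (Q or T and (T or S)) and S or (not T and (Q or T) or (Q or T) and T) and (Q or T)
= (Q or T) and (Q or T and (T or S)) and S or (Q or T) and (Q or T)   — distribution
= (Q or T) and (Q or T) and S or (Q or T) and (Q or T)   — absorption
= (Q or T) and (Q or T)   — absorption
= Q or T   — idempotence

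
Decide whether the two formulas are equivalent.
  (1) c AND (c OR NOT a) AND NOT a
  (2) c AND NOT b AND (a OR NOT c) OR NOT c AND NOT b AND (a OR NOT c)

No

E1: c AND (c OR NOT a) AND NOT a
    = c AND NOT a
E2: c AND NOT b AND (a OR NOT c) OR NOT c AND NOT b AND (a OR NOT c)
    = NOT b AND (a OR NOT c)
These differ: at a=0, b=0, c=0, E1 = 0 but E2 = 1.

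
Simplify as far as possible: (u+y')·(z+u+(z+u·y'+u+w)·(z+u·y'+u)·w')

(u+y')·(z+u+(z+u·y'+u+w)·(z+u·y'+u)·w')
= (u+y')·(z+u+(z+u·y'+u)·w')   (absorption)
= (u+y')·(z+u+(z+u)·w')   (absorption)
= (u+y')·(z+u)   (absorption)
= u+y'·z   (distribution)

u+y'·z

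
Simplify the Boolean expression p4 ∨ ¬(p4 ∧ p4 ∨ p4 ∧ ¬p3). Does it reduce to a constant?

True

p4 ∨ ¬(p4 ∧ p4 ∨ p4 ∧ ¬p3)
= p4 ∨ ¬((p4 ∨ ¬p3) ∧ p4)   [distribution]
= p4 ∨ ¬p4   [absorption]
= True   [complement]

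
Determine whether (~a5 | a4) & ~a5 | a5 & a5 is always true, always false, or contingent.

(~a5 | a4) & ~a5 | a5 & a5
= ~a5 | a5 & a5   — absorption
= ~a5 | a5   — idempotence
= 1   — complement

always true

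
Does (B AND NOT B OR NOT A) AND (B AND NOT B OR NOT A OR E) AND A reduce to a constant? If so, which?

(B AND NOT B OR NOT A) AND (B AND NOT B OR NOT A OR E) AND A
= (B AND NOT B OR NOT A) AND A   (absorption)
= NOT A AND A   (complement / identity)
= FALSE   (complement)

yes, False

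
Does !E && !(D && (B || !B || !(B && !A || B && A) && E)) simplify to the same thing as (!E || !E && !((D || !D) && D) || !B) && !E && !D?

Yes

E1: !E && !(D && (B || !B || !(B && !A || B && A) && E))
    = !E && !(D && (B || !B || !B && E))
    = !E && !(D && (B || !B))
    = !E && !D
E2: (!E || !E && !((D || !D) && D) || !B) && !E && !D
    = (!E || !E && !D || !B) && !E && !D
    = (!E || !B) && !E && !D
    = !E && !D
Both reduce to !E && !D, so they are equivalent.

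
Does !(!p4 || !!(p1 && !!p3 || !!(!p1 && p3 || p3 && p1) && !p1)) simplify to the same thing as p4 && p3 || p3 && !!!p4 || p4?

No

E1: !(!p4 || !!(p1 && !!p3 || !!(!p1 && p3 || p3 && p1) && !p1))
    = !(!p4 || !!(p1 && !!p3 || !!p3 && !p1))   — distribution
    = !(!p4 || !!!!p3)   — distribution
    = p4 && !!!p3   — De Morgan
    = p4 && !p3   — double negation
E2: p4 && p3 || p3 && !!!p4 || p4
    = p4 && p3 || p3 && !p4 || p4   — double negation
    = p3 || p4   — distribution
These differ: at p1=0, p3=1, p4=0, E1 = 0 but E2 = 1.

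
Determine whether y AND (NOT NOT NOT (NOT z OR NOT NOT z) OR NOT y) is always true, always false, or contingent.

always false

y AND (NOT NOT NOT (NOT z OR NOT NOT z) OR NOT y)
= y AND (NOT NOT (z AND NOT z) OR NOT y)   (De Morgan)
= y AND (z AND NOT z OR NOT y)   (double negation)
= y AND NOT y   (complement / identity)
= FALSE   (complement)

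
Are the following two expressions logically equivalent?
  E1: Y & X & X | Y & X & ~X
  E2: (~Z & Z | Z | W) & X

No

E1: Y & X & X | Y & X & ~X
    = Y & X   (distribution)
E2: (~Z & Z | Z | W) & X
    = (Z | W) & X   (complement / identity)
These differ: at W=1, X=1, Y=0, Z=1, E1 = 0 but E2 = 1.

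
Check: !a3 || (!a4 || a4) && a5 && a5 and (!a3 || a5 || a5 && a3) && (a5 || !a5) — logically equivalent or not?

E1: !a3 || (!a4 || a4) && a5 && a5
    = !a3 || a5 && a5   [complement / identity]
    = !a3 || a5   [idempotence]
E2: (!a3 || a5 || a5 && a3) && (a5 || !a5)
    = (!a3 || a5) && (a5 || !a5)   [absorption]
    = !a3 || a5   [complement / identity]
Both reduce to !a3 || a5, so they are equivalent.

Yes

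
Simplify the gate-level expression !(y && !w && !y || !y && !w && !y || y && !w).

w

!(y && !w && !y || !y && !w && !y || y && !w)
= !(!w && !y || y && !w)   — distribution
= !!w   — distribution
= w   — double negation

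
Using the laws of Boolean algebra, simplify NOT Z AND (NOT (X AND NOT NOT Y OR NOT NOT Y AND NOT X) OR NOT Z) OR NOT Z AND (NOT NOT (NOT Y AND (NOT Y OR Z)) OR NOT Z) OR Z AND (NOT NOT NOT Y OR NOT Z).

NOT Z AND (NOT (X AND NOT NOT Y OR NOT NOT Y AND NOT X) OR NOT Z) OR NOT Z AND (NOT NOT (NOT Y AND (NOT Y OR Z)) OR NOT Z) OR Z AND (NOT NOT NOT Y OR NOT Z)
= NOT Z AND (NOT (X AND NOT NOT Y OR NOT NOT Y AND NOT X) OR NOT Z) OR NOT Z AND (NOT NOT NOT Y OR NOT Z) OR Z AND (NOT NOT NOT Y OR NOT Z)   [absorption]
= NOT Z AND (NOT NOT NOT Y OR NOT Z) OR NOT Z AND (NOT NOT NOT Y OR NOT Z) OR Z AND (NOT NOT NOT Y OR NOT Z)   [distribution]
= NOT Z AND (NOT NOT NOT Y OR NOT Z) OR Z AND (NOT NOT NOT Y OR NOT Z)   [idempotence]
= NOT NOT NOT Y OR NOT Z   [distribution]
= NOT Y OR NOT Z   [double negation]

NOT Y OR NOT Z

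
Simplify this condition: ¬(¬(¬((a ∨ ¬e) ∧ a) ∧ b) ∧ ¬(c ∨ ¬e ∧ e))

¬a ∧ b ∨ c

¬(¬(¬((a ∨ ¬e) ∧ a) ∧ b) ∧ ¬(c ∨ ¬e ∧ e))
= ¬(¬(¬a ∧ b) ∧ ¬(c ∨ ¬e ∧ e))   — absorption
= ¬a ∧ b ∨ c ∨ ¬e ∧ e   — De Morgan
= ¬a ∧ b ∨ c   — complement / identity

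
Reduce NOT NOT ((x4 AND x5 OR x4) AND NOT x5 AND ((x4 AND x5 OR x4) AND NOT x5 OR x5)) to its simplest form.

x4 AND NOT x5

NOT NOT ((x4 AND x5 OR x4) AND NOT x5 AND ((x4 AND x5 OR x4) AND NOT x5 OR x5))
= NOT NOT ((x4 AND x5 OR x4) AND NOT x5)   (absorption)
= NOT NOT (x4 AND NOT x5)   (absorption)
= x4 AND NOT x5   (double negation)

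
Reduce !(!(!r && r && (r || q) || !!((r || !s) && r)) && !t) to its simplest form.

!(!(!r && r && (r || q) || !!((r || !s) && r)) && !t)
= !(!(!r && r && (r || q) || !!r) && !t)   [absorption]
= !(!(!r && r || !!r) && !t)   [absorption]
= !(!!!r && !t)   [complement / identity]
= !(!r && !t)   [double negation]
= r || t   [De Morgan]

r || t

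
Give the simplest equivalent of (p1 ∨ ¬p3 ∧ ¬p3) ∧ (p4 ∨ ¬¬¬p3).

(p1 ∨ ¬p3 ∧ ¬p3) ∧ (p4 ∨ ¬¬¬p3)
= (p1 ∨ ¬p3 ∧ ¬p3) ∧ (p4 ∨ ¬p3)   [double negation]
= (p1 ∨ ¬p3) ∧ (p4 ∨ ¬p3)   [idempotence]
= ¬p3 ∨ p1 ∧ p4   [distribution]

¬p3 ∨ p1 ∧ p4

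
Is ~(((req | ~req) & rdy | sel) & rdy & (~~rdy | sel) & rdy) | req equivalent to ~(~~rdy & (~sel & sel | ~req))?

E1: ~(((req | ~req) & rdy | sel) & rdy & (~~rdy | sel) & rdy) | req
    = ~(((req | ~req) & rdy | sel) & rdy & (rdy | sel) & rdy) | req   (double negation)
    = ~((rdy | sel) & rdy & (rdy | sel) & rdy) | req   (complement / identity)
    = ~((rdy | sel) & rdy) | req   (idempotence)
    = ~rdy | req   (absorption)
E2: ~(~~rdy & (~sel & sel | ~req))
    = ~(~~rdy & ~req)   (complement / identity)
    = ~rdy | req   (De Morgan)
Both reduce to ~rdy | req, so they are equivalent.

Yes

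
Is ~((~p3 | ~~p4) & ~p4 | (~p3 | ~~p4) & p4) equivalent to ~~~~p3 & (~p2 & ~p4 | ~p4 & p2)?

E1: ~((~p3 | ~~p4) & ~p4 | (~p3 | ~~p4) & p4)
    = ~(~p3 | ~~p4)   (distribution)
    = p3 & ~p4   (De Morgan)
E2: ~~~~p3 & (~p2 & ~p4 | ~p4 & p2)
    = ~~~~p3 & ~p4   (distribution)
    = ~~p3 & ~p4   (double negation)
    = p3 & ~p4   (double negation)
Both reduce to p3 & ~p4, so they are equivalent.

Yes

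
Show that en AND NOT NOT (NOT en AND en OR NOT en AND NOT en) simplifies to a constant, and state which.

FALSE

en AND NOT NOT (NOT en AND en OR NOT en AND NOT en)
= en AND NOT NOT NOT en
= en AND NOT en
= FALSE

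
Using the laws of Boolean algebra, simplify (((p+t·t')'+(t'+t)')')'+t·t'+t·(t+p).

(((p+t·t')'+(t'+t)')')'+t·t'+t·(t+p)
= ((p+t·t')·(t'+t))'+t·t'+t·(t+p)
= ((p+t·t')·(t'+t))'+t·t'+t
= ((p+t·t')·(t'+t))'+t
= (p+t·t')'+t
= p'+t

p'+t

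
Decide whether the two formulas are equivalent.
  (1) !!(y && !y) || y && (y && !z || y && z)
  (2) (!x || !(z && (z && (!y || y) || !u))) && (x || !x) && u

E1: !!(y && !y) || y && (y && !z || y && z)
    = !!(y && !y) || y && y   [distribution]
    = y && !y || y && y   [double negation]
    = y   [distribution]
E2: (!x || !(z && (z && (!y || y) || !u))) && (x || !x) && u
    = (!x || !(z && (z && (!y || y) || !u))) && u   [complement / identity]
    = (!x || !(z && (z || !u))) && u   [complement / identity]
    = (!x || !z) && u   [absorption]
These differ: at u=0, x=0, y=1, z=0, E1 = 1 but E2 = 0.

No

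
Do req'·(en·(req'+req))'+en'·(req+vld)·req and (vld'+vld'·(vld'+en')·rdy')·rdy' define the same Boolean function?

E1: req'·(en·(req'+req))'+en'·(req+vld)·req
    = req'·en'+en'·(req+vld)·req
    = req'·en'+en'·req
    = en'
E2: (vld'+vld'·(vld'+en')·rdy')·rdy'
    = (vld'+vld'·rdy')·rdy'
    = vld'·rdy'
These differ: at en=0, rdy=1, req=1, vld=0, E1 = 1 but E2 = 0.

No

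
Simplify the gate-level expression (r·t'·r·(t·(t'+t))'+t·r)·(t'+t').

(r·t'·r·(t·(t'+t))'+t·r)·(t'+t')
= (r·t'·r·t'+t·r)·(t'+t')   [complement / identity]
= (r·t'·r·t'+t·r)·t'   [idempotence]
= (r·t'+t·r)·t'   [idempotence]
= r·t'   [distribution]

r·t'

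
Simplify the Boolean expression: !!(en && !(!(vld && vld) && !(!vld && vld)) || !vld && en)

en

!!(en && !(!(vld && vld) && !(!vld && vld)) || !vld && en)
= !!(en && (vld && vld || !vld && vld) || !vld && en)   (De Morgan)
= !!(en && vld || !vld && en)   (distribution)
= en && vld || !vld && en   (double negation)
= en   (distribution)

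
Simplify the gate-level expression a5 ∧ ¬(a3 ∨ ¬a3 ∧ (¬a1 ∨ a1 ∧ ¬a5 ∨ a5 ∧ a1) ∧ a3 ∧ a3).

a5 ∧ ¬a3

a5 ∧ ¬(a3 ∨ ¬a3 ∧ (¬a1 ∨ a1 ∧ ¬a5 ∨ a5 ∧ a1) ∧ a3 ∧ a3)
= a5 ∧ ¬(a3 ∨ ¬a3 ∧ (¬a1 ∨ a1) ∧ a3 ∧ a3)   — distribution
= a5 ∧ ¬(a3 ∨ ¬a3 ∧ a3 ∧ a3)   — complement / identity
= a5 ∧ ¬(a3 ∨ ¬a3 ∧ a3)   — idempotence
= a5 ∧ ¬a3   — complement / identity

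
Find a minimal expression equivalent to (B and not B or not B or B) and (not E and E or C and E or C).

(B and not B or not B or B) and (not E and E or C and E or C)
= (B and not B or not B or B) and (C and E or C)   [complement / identity]
= (not B or B) and (C and E or C)   [complement / identity]
= (not B or B) and C   [absorption]
= C   [complement / identity]

C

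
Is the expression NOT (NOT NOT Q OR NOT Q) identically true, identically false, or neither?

NOT (NOT NOT Q OR NOT Q)
= NOT Q AND Q
= FALSE

identically false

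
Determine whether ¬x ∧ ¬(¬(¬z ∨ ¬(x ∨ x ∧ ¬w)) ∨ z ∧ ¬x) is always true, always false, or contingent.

contingent

¬x ∧ ¬(¬(¬z ∨ ¬(x ∨ x ∧ ¬w)) ∨ z ∧ ¬x)
= ¬x ∧ ¬(z ∧ (x ∨ x ∧ ¬w) ∨ z ∧ ¬x)
= ¬x ∧ ¬(z ∧ x ∨ z ∧ ¬x)
= ¬x ∧ ¬z
This depends on x, z, so it is not a constant.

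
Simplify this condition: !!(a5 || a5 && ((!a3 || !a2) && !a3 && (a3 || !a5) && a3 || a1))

!!(a5 || a5 && ((!a3 || !a2) && !a3 && (a3 || !a5) && a3 || a1))
= !!(a5 || a5 && ((!a3 || !a2) && !a3 && a3 || a1))
= !!(a5 || a5 && (!a3 && a3 || a1))
= !!(a5 || a5 && a1)
= a5 || a5 && a1
= a5

a5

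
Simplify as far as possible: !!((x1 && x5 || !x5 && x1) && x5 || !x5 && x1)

x1

!!((x1 && x5 || !x5 && x1) && x5 || !x5 && x1)
= !!(x1 && x5 || !x5 && x1)
= !!x1
= x1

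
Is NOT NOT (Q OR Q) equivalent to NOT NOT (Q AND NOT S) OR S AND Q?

Yes

E1: NOT NOT (Q OR Q)
    = Q OR Q   [double negation]
    = Q   [idempotence]
E2: NOT NOT (Q AND NOT S) OR S AND Q
    = Q AND NOT S OR S AND Q   [double negation]
    = Q   [distribution]
Both reduce to Q, so they are equivalent.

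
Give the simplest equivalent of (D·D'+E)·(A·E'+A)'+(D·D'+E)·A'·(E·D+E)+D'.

E·A'+D'

(D·D'+E)·(A·E'+A)'+(D·D'+E)·A'·(E·D+E)+D'
= (D·D'+E)·(A·E'+A)'+(D·D'+E)·A'·E+D'   [absorption]
= (D·D'+E)·A'+(D·D'+E)·A'·E+D'   [absorption]
= (D·D'+E)·A'+D'   [absorption]
= E·A'+D'   [complement / identity]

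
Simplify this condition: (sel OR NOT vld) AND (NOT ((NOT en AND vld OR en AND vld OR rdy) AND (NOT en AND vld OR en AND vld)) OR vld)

sel OR NOT vld

(sel OR NOT vld) AND (NOT ((NOT en AND vld OR en AND vld OR rdy) AND (NOT en AND vld OR en AND vld)) OR vld)
= (sel OR NOT vld) AND (NOT (NOT en AND vld OR en AND vld) OR vld)
= (sel OR NOT vld) AND (NOT vld OR vld)
= sel OR NOT vld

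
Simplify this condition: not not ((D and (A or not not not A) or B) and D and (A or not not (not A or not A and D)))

not not ((D and (A or not not not A) or B) and D and (A or not not (not A or not A and D)))
= not not ((D and (A or not not not A) or B) and D and (A or not not not A))
= not not (D and (A or not not not A))
= not not (D and (A or not A))
= D and (A or not A)
= D

D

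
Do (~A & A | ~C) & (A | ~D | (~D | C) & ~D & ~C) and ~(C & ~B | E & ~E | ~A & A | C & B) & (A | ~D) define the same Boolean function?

Yes

E1: (~A & A | ~C) & (A | ~D | (~D | C) & ~D & ~C)
    = (~A & A | ~C) & (A | ~D | ~D & ~C)   [absorption]
    = (~A & A | ~C) & (A | ~D)   [absorption]
    = ~C & (A | ~D)   [complement / identity]
E2: ~(C & ~B | E & ~E | ~A & A | C & B) & (A | ~D)
    = ~(C & ~B | ~A & A | C & B) & (A | ~D)   [complement / identity]
    = ~(C & ~B | C & B) & (A | ~D)   [complement / identity]
    = ~C & (A | ~D)   [distribution]
Both reduce to ~C & (A | ~D), so they are equivalent.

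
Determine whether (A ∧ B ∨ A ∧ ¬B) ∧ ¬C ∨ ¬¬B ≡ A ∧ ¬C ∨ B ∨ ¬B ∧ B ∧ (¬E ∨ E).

Yes

E1: (A ∧ B ∨ A ∧ ¬B) ∧ ¬C ∨ ¬¬B
    = (A ∧ B ∨ A ∧ ¬B) ∧ ¬C ∨ B   [double negation]
    = A ∧ ¬C ∨ B   [distribution]
E2: A ∧ ¬C ∨ B ∨ ¬B ∧ B ∧ (¬E ∨ E)
    = A ∧ ¬C ∨ B ∨ ¬B ∧ B   [complement / identity]
    = A ∧ ¬C ∨ B   [complement / identity]
Both reduce to A ∧ ¬C ∨ B, so they are equivalent.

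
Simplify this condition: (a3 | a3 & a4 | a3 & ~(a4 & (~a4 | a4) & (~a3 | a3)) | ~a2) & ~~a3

a3

(a3 | a3 & a4 | a3 & ~(a4 & (~a4 | a4) & (~a3 | a3)) | ~a2) & ~~a3
= (a3 | a3 & a4 | a3 & ~(a4 & (~a3 | a3)) | ~a2) & ~~a3
= (a3 | a3 & a4 | a3 & ~(a4 & (~a3 | a3)) | ~a2) & a3
= (a3 | a3 & a4 | a3 & ~a4 | ~a2) & a3
= (a3 | a3 & ~a4 | ~a2) & a3
= (a3 | ~a2) & a3
= a3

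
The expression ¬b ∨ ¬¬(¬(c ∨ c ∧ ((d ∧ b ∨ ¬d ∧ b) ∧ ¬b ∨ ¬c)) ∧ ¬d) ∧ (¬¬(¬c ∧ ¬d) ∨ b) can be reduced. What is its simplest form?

¬b ∨ ¬c ∧ ¬d

¬b ∨ ¬¬(¬(c ∨ c ∧ ((d ∧ b ∨ ¬d ∧ b) ∧ ¬b ∨ ¬c)) ∧ ¬d) ∧ (¬¬(¬c ∧ ¬d) ∨ b)
= ¬b ∨ ¬¬(¬(c ∨ c ∧ (b ∧ ¬b ∨ ¬c)) ∧ ¬d) ∧ (¬¬(¬c ∧ ¬d) ∨ b)   — distribution
= ¬b ∨ ¬¬(¬(c ∨ c ∧ ¬c) ∧ ¬d) ∧ (¬¬(¬c ∧ ¬d) ∨ b)   — complement / identity
= ¬b ∨ ¬¬(¬c ∧ ¬d) ∧ (¬¬(¬c ∧ ¬d) ∨ b)   — complement / identity
= ¬b ∨ ¬¬(¬c ∧ ¬d)   — absorption
= ¬b ∨ ¬c ∧ ¬d   — double negation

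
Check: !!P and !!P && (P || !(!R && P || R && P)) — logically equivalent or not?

Yes

E1: !!P
    = P   [double negation]
E2: !!P && (P || !(!R && P || R && P))
    = !!P && (P || !P)   [distribution]
    = !!P   [complement / identity]
    = P   [double negation]
Both reduce to P, so they are equivalent.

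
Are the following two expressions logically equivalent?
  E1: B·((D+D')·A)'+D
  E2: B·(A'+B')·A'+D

E1: B·((D+D')·A)'+D
    = B·A'+D   (complement / identity)
E2: B·(A'+B')·A'+D
    = B·A'+D   (absorption)
Both reduce to B·A'+D, so they are equivalent.

Yes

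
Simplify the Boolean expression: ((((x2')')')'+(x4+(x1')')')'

x2'·(x4+x1)

((((x2')')')'+(x4+(x1')')')'
= ((x2')'+(x4+(x1')')')'
= x2'·(x4+(x1')')
= x2'·(x4+x1)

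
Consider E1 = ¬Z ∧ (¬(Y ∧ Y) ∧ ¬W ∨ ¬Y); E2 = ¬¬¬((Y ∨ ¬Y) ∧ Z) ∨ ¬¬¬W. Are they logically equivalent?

No

E1: ¬Z ∧ (¬(Y ∧ Y) ∧ ¬W ∨ ¬Y)
    = ¬Z ∧ (¬Y ∧ ¬W ∨ ¬Y)   (idempotence)
    = ¬Z ∧ ¬Y   (absorption)
E2: ¬¬¬((Y ∨ ¬Y) ∧ Z) ∨ ¬¬¬W
    = ¬¬¬((Y ∨ ¬Y) ∧ Z) ∨ ¬W   (double negation)
    = ¬((Y ∨ ¬Y) ∧ Z) ∨ ¬W   (double negation)
    = ¬Z ∨ ¬W   (complement / identity)
These differ: at W=0, Y=1, Z=1, E1 = 0 but E2 = 1.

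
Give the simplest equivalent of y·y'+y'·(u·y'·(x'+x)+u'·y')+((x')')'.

y'+x'

y·y'+y'·(u·y'·(x'+x)+u'·y')+((x')')'
= y·y'+y'·(u·y'·(x'+x)+u'·y')+x'   — double negation
= y·y'+y'·(u·y'+u'·y')+x'   — complement / identity
= y·y'+y'·y'+x'   — distribution
= y'+x'   — distribution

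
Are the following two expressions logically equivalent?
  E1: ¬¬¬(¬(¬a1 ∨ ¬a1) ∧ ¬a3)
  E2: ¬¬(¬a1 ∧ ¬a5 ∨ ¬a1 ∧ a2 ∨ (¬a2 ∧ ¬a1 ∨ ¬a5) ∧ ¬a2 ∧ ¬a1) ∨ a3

Yes

E1: ¬¬¬(¬(¬a1 ∨ ¬a1) ∧ ¬a3)
    = ¬¬¬(¬¬a1 ∧ ¬a3)   [idempotence]
    = ¬(¬¬a1 ∧ ¬a3)   [double negation]
    = ¬a1 ∨ a3   [De Morgan]
E2: ¬¬(¬a1 ∧ ¬a5 ∨ ¬a1 ∧ a2 ∨ (¬a2 ∧ ¬a1 ∨ ¬a5) ∧ ¬a2 ∧ ¬a1) ∨ a3
    = ¬¬(¬a1 ∧ ¬a5 ∨ ¬a1 ∧ a2 ∨ ¬a2 ∧ ¬a1) ∨ a3   [absorption]
    = ¬¬(¬a1 ∧ ¬a5 ∨ ¬a1) ∨ a3   [distribution]
    = ¬¬¬a1 ∨ a3   [absorption]
    = ¬a1 ∨ a3   [double negation]
Both reduce to ¬a1 ∨ a3, so they are equivalent.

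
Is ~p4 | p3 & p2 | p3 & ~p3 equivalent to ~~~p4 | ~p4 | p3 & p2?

Yes

E1: ~p4 | p3 & p2 | p3 & ~p3
    = ~p4 | p3 & p2   — complement / identity
E2: ~~~p4 | ~p4 | p3 & p2
    = ~p4 | ~p4 | p3 & p2   — double negation
    = ~p4 | p3 & p2   — idempotence
Both reduce to ~p4 | p3 & p2, so they are equivalent.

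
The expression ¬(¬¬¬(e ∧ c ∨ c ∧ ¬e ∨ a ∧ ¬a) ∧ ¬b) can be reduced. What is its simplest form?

c ∨ b

¬(¬¬¬(e ∧ c ∨ c ∧ ¬e ∨ a ∧ ¬a) ∧ ¬b)
= ¬(¬¬¬(e ∧ c ∨ c ∧ ¬e) ∧ ¬b)   [complement / identity]
= ¬¬(e ∧ c ∨ c ∧ ¬e) ∨ b   [De Morgan]
= ¬¬c ∨ b   [distribution]
= c ∨ b   [double negation]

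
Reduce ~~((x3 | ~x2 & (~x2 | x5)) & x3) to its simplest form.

~~((x3 | ~x2 & (~x2 | x5)) & x3)
= ~~((x3 | ~x2) & x3)   [absorption]
= ~~x3   [absorption]
= x3   [double negation]

x3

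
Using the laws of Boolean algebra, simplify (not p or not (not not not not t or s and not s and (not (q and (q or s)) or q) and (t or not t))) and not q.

(not p or not t) and not q

(not p or not (not not not not t or s and not s and (not (q and (q or s)) or q) and (t or not t))) and not q
= (not p or not (not not not not t or s and not s and (not q or q) and (t or not t))) and not q   [absorption]
= (not p or not (not not not not t or s and not s and (not q or q))) and not q   [complement / identity]
= (not p or not (not not not not t or s and not s)) and not q   [complement / identity]
= (not p or not (not not t or s and not s)) and not q   [double negation]
= (not p or not not not t) and not q   [complement / identity]
= (not p or not t) and not q   [double negation]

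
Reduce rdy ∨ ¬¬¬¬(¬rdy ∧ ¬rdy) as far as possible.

rdy ∨ ¬¬¬¬(¬rdy ∧ ¬rdy)
= rdy ∨ ¬¬¬¬¬rdy   (idempotence)
= rdy ∨ ¬¬¬rdy   (double negation)
= rdy ∨ ¬rdy   (double negation)
= True   (complement)

True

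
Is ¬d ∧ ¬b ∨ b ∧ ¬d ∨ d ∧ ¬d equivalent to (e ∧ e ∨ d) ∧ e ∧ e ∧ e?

No

E1: ¬d ∧ ¬b ∨ b ∧ ¬d ∨ d ∧ ¬d
    = ¬d ∨ d ∧ ¬d   (distribution)
    = ¬d   (complement / identity)
E2: (e ∧ e ∨ d) ∧ e ∧ e ∧ e
    = (e ∧ e ∨ d) ∧ e ∧ e   (idempotence)
    = e ∧ e   (absorption)
    = e   (idempotence)
These differ: at b=0, d=0, e=0, E1 = 1 but E2 = 0.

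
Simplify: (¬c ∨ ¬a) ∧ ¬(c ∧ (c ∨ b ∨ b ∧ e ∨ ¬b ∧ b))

¬c

(¬c ∨ ¬a) ∧ ¬(c ∧ (c ∨ b ∨ b ∧ e ∨ ¬b ∧ b))
= (¬c ∨ ¬a) ∧ ¬(c ∧ (c ∨ b ∨ b ∧ e))   (complement / identity)
= (¬c ∨ ¬a) ∧ ¬(c ∧ (c ∨ b))   (absorption)
= (¬c ∨ ¬a) ∧ ¬c   (absorption)
= ¬c   (absorption)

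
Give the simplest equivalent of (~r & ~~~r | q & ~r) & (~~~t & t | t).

~r & t

(~r & ~~~r | q & ~r) & (~~~t & t | t)
= ~r & (~~~r | q) & (~~~t & t | t)
= ~r & (~~~r | q) & (~t & t | t)
= ~r & (~~~r | q) & t
= ~r & (~r | q) & t
= ~r & t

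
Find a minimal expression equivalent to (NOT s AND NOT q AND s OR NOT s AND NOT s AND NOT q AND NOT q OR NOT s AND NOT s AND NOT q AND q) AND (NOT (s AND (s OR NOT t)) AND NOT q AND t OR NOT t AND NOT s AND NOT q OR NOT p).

NOT s AND NOT q

(NOT s AND NOT q AND s OR NOT s AND NOT s AND NOT q AND NOT q OR NOT s AND NOT s AND NOT q AND q) AND (NOT (s AND (s OR NOT t)) AND NOT q AND t OR NOT t AND NOT s AND NOT q OR NOT p)
= (NOT s AND NOT q AND s OR NOT s AND NOT s AND NOT q) AND (NOT (s AND (s OR NOT t)) AND NOT q AND t OR NOT t AND NOT s AND NOT q OR NOT p)   [distribution]
= NOT s AND NOT q AND (NOT (s AND (s OR NOT t)) AND NOT q AND t OR NOT t AND NOT s AND NOT q OR NOT p)   [distribution]
= NOT s AND NOT q AND (NOT s AND NOT q AND t OR NOT t AND NOT s AND NOT q OR NOT p)   [absorption]
= NOT s AND NOT q AND (NOT s AND NOT q OR NOT p)   [distribution]
= NOT s AND NOT q   [absorption]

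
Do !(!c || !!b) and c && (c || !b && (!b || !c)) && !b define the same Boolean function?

Yes

E1: !(!c || !!b)
    = c && !b
E2: c && (c || !b && (!b || !c)) && !b
    = c && (c || !b) && !b
    = c && !b
Both reduce to c && !b, so they are equivalent.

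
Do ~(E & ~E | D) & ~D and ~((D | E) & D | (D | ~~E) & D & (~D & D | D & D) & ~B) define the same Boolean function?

E1: ~(E & ~E | D) & ~D
    = ~D & ~D
    = ~D
E2: ~((D | E) & D | (D | ~~E) & D & (~D & D | D & D) & ~B)
    = ~((D | E) & D | (D | ~~E) & D & D & ~B)
    = ~((D | E) & D | (D | ~~E) & D & ~B)
    = ~((D | E) & D | (D | E) & D & ~B)
    = ~((D | E) & D)
    = ~D
Both reduce to ~D, so they are equivalent.

Yes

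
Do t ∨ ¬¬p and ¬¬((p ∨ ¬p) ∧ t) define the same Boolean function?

No

E1: t ∨ ¬¬p
    = t ∨ p   [double negation]
E2: ¬¬((p ∨ ¬p) ∧ t)
    = ¬¬t   [complement / identity]
    = t   [double negation]
These differ: at p=1, t=0, E1 = 1 but E2 = 0.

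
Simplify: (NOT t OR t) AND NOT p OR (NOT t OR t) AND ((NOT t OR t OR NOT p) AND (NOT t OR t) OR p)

TRUE

(NOT t OR t) AND NOT p OR (NOT t OR t) AND ((NOT t OR t OR NOT p) AND (NOT t OR t) OR p)
= (NOT t OR t) AND NOT p OR (NOT t OR t) AND (NOT t OR t OR p)
= (NOT t OR t) AND NOT p OR NOT t OR t
= NOT t OR t
= TRUE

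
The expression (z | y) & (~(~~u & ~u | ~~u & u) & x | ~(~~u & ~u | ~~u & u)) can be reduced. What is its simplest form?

(z | y) & ~u

(z | y) & (~(~~u & ~u | ~~u & u) & x | ~(~~u & ~u | ~~u & u))
= (z | y) & ~(~~u & ~u | ~~u & u)
= (z | y) & ~~~u
= (z | y) & ~u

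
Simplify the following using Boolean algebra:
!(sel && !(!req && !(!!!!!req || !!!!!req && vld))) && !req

!sel && !req

!(sel && !(!req && !(!!!!!req || !!!!!req && vld))) && !req
= !(sel && !(!req && !!!!!!req)) && !req
= !(sel && !(!req && !!!!req)) && !req
= !(sel && (req || !!!req)) && !req
= !(sel && (req || !req)) && !req
= !sel && !req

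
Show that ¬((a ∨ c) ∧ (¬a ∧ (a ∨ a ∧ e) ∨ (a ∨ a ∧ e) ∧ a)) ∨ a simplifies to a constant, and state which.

True

¬((a ∨ c) ∧ (¬a ∧ (a ∨ a ∧ e) ∨ (a ∨ a ∧ e) ∧ a)) ∨ a
= ¬((a ∨ c) ∧ (a ∨ a ∧ e)) ∨ a   — distribution
= ¬((a ∨ c) ∧ a) ∨ a   — absorption
= ¬a ∨ a   — absorption
= True   — complement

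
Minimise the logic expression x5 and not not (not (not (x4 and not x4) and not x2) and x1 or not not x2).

x5 and x2

x5 and not not (not (not (x4 and not x4) and not x2) and x1 or not not x2)
= x5 and not not ((x4 and not x4 or x2) and x1 or not not x2)   — De Morgan
= x5 and ((x4 and not x4 or x2) and x1 or not not x2)   — double negation
= x5 and ((x4 and not x4 or x2) and x1 or x2)   — double negation
= x5 and (x2 and x1 or x2)   — complement / identity
= x5 and x2   — absorption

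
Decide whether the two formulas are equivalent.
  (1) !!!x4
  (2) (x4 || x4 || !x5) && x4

No

E1: !!!x4
    = !x4
E2: (x4 || x4 || !x5) && x4
    = (x4 || !x5) && x4
    = x4
These differ: at x4=0, x5=0, E1 = 1 but E2 = 0.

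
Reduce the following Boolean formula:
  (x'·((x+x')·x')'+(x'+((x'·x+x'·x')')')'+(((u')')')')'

x'·u'

(x'·((x+x')·x')'+(x'+((x'·x+x'·x')')')'+(((u')')')')'
= (x'·((x+x')·x')'+(x'+((x')')')'+(((u')')')')'
= (x'·(x')'+(x'+((x')')')'+(((u')')')')'
= (x'·(x')'+x·(x')'+(((u')')')')'
= ((x')'+(((u')')')')'
= ((x')'+(u')')'
= x'·u'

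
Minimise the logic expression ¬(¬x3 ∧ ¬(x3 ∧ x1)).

x3

¬(¬x3 ∧ ¬(x3 ∧ x1))
= x3 ∨ x3 ∧ x1   — De Morgan
= x3   — absorption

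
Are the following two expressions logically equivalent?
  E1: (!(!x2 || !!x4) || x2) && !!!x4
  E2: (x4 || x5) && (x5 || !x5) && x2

E1: (!(!x2 || !!x4) || x2) && !!!x4
    = (x2 && !x4 || x2) && !!!x4   — De Morgan
    = (x2 && !x4 || x2) && !x4   — double negation
    = x2 && !x4   — absorption
E2: (x4 || x5) && (x5 || !x5) && x2
    = (x4 || x5) && x2   — complement / identity
These differ: at x2=1, x4=1, x5=1, E1 = 0 but E2 = 1.

No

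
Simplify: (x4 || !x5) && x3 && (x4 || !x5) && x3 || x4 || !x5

x4 || !x5

(x4 || !x5) && x3 && (x4 || !x5) && x3 || x4 || !x5
= (x4 || !x5) && x3 || x4 || !x5   (idempotence)
= x4 || !x5   (absorption)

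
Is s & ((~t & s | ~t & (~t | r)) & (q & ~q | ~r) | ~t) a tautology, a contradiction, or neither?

neither

s & ((~t & s | ~t & (~t | r)) & (q & ~q | ~r) | ~t)
= s & ((~t & s | ~t) & (q & ~q | ~r) | ~t)   (absorption)
= s & (~t & (q & ~q | ~r) | ~t)   (absorption)
= s & (~t & ~r | ~t)   (complement / identity)
= s & ~t   (absorption)
This depends on s, t, so it is not a constant.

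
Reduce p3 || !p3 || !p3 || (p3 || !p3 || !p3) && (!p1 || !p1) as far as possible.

p3 || !p3 || !p3 || (p3 || !p3 || !p3) && (!p1 || !p1)
= p3 || !p3 || !p3 || (p3 || !p3 || !p3) && !p1   (idempotence)
= p3 || !p3 || !p3   (absorption)
= p3 || !p3   (idempotence)
= true   (complement)

true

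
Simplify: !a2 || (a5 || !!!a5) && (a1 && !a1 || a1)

!a2 || (a5 || !!!a5) && (a1 && !a1 || a1)
= !a2 || (a5 || !!!a5) && a1
= !a2 || (a5 || !a5) && a1
= !a2 || a1

!a2 || a1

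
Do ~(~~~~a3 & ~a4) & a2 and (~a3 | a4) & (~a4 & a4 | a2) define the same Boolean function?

Yes

E1: ~(~~~~a3 & ~a4) & a2
    = ~(~~a3 & ~a4) & a2   [double negation]
    = (~a3 | a4) & a2   [De Morgan]
E2: (~a3 | a4) & (~a4 & a4 | a2)
    = (~a3 | a4) & a2   [complement / identity]
Both reduce to (~a3 | a4) & a2, so they are equivalent.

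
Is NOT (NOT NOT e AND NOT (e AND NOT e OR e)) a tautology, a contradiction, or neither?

NOT (NOT NOT e AND NOT (e AND NOT e OR e))
= NOT (NOT NOT e AND NOT e)
= NOT e OR e
= TRUE

tautology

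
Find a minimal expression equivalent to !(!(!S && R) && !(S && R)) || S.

!(!(!S && R) && !(S && R)) || S
= !S && R || S && R || S   [De Morgan]
= R || S   [distribution]

R || S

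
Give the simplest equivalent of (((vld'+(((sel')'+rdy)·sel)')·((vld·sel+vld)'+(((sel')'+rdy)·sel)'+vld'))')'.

vld'+sel'

(((vld'+(((sel')'+rdy)·sel)')·((vld·sel+vld)'+(((sel')'+rdy)·sel)'+vld'))')'
= (((vld'+(((sel')'+rdy)·sel)')·(vld'+(((sel')'+rdy)·sel)'+vld'))')'   [absorption]
= ((vld'+(((sel')'+rdy)·sel)')')'   [absorption]
= ((vld'+((sel+rdy)·sel)')')'   [double negation]
= ((vld'+sel')')'   [absorption]
= vld'+sel'   [double negation]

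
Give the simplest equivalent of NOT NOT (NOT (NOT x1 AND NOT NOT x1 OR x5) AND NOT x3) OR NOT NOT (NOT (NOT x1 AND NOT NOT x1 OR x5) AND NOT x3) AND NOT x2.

NOT x5 AND NOT x3

NOT NOT (NOT (NOT x1 AND NOT NOT x1 OR x5) AND NOT x3) OR NOT NOT (NOT (NOT x1 AND NOT NOT x1 OR x5) AND NOT x3) AND NOT x2
= NOT NOT (NOT (NOT x1 AND NOT NOT x1 OR x5) AND NOT x3)   (absorption)
= NOT (NOT x1 AND NOT NOT x1 OR x5) AND NOT x3   (double negation)
= NOT (NOT x1 AND x1 OR x5) AND NOT x3   (double negation)
= NOT x5 AND NOT x3   (complement / identity)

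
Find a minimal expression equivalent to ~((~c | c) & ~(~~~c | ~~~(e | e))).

~((~c | c) & ~(~~~c | ~~~(e | e)))
= ~((~c | c) & ~~c & ~~(e | e))   (De Morgan)
= ~(~~c & ~~(e | e))   (complement / identity)
= ~(~~c & ~~e)   (idempotence)
= ~c | ~e   (De Morgan)

~c | ~e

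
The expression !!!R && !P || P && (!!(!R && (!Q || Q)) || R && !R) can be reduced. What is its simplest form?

!!!R && !P || P && (!!(!R && (!Q || Q)) || R && !R)
= !!!R && !P || P && (!!!R || R && !R)   [complement / identity]
= !!!R && !P || P && !!!R   [complement / identity]
= !!!R   [distribution]
= !R   [double negation]

!R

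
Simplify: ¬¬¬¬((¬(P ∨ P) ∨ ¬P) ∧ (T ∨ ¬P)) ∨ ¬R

¬¬¬¬((¬(P ∨ P) ∨ ¬P) ∧ (T ∨ ¬P)) ∨ ¬R
= ¬¬¬¬((¬P ∨ ¬P) ∧ (T ∨ ¬P)) ∨ ¬R   [idempotence]
= ¬¬((¬P ∨ ¬P) ∧ (T ∨ ¬P)) ∨ ¬R   [double negation]
= ¬¬(¬P ∧ T ∨ ¬P) ∨ ¬R   [distribution]
= ¬P ∧ T ∨ ¬P ∨ ¬R   [double negation]
= ¬P ∨ ¬R   [absorption]

¬P ∨ ¬R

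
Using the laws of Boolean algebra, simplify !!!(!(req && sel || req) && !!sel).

req || !sel

!!!(!(req && sel || req) && !!sel)
= !!!(!req && !!sel)
= !(!req && !!sel)
= req || !sel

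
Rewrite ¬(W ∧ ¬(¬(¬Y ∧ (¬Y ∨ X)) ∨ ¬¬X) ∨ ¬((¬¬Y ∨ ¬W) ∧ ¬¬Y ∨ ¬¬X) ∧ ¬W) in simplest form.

Y ∨ X

¬(W ∧ ¬(¬(¬Y ∧ (¬Y ∨ X)) ∨ ¬¬X) ∨ ¬((¬¬Y ∨ ¬W) ∧ ¬¬Y ∨ ¬¬X) ∧ ¬W)
= ¬(W ∧ ¬(¬(¬Y ∧ (¬Y ∨ X)) ∨ ¬¬X) ∨ ¬(¬¬Y ∨ ¬¬X) ∧ ¬W)   — absorption
= ¬(W ∧ ¬(¬¬Y ∨ ¬¬X) ∨ ¬(¬¬Y ∨ ¬¬X) ∧ ¬W)   — absorption
= ¬¬(¬¬Y ∨ ¬¬X)   — distribution
= ¬(¬Y ∧ ¬X)   — De Morgan
= Y ∨ X   — De Morgan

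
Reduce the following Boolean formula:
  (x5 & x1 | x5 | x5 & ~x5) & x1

(x5 & x1 | x5 | x5 & ~x5) & x1
= (x5 & x1 | x5) & x1
= x5 & x1

x5 & x1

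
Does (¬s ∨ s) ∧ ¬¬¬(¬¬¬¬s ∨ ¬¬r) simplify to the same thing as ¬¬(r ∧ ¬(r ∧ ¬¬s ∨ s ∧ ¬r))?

E1: (¬s ∨ s) ∧ ¬¬¬(¬¬¬¬s ∨ ¬¬r)
    = (¬s ∨ s) ∧ ¬(¬¬¬¬s ∨ ¬¬r)   — double negation
    = (¬s ∨ s) ∧ ¬¬¬s ∧ ¬r   — De Morgan
    = (¬s ∨ s) ∧ ¬s ∧ ¬r   — double negation
    = ¬s ∧ ¬r   — complement / identity
E2: ¬¬(r ∧ ¬(r ∧ ¬¬s ∨ s ∧ ¬r))
    = r ∧ ¬(r ∧ ¬¬s ∨ s ∧ ¬r)   — double negation
    = r ∧ ¬(r ∧ s ∨ s ∧ ¬r)   — double negation
    = r ∧ ¬s   — distribution
These differ: at r=0, s=0, E1 = 1 but E2 = 0.

No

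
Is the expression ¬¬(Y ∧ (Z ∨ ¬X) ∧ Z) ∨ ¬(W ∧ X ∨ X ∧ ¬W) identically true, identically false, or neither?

¬¬(Y ∧ (Z ∨ ¬X) ∧ Z) ∨ ¬(W ∧ X ∨ X ∧ ¬W)
= Y ∧ (Z ∨ ¬X) ∧ Z ∨ ¬(W ∧ X ∨ X ∧ ¬W)   [double negation]
= Y ∧ Z ∨ ¬(W ∧ X ∨ X ∧ ¬W)   [absorption]
= Y ∧ Z ∨ ¬X   [distribution]
This depends on X, Y, Z, so it is not a constant.

neither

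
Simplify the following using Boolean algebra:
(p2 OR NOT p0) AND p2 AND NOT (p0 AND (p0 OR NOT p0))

p2 AND NOT p0

(p2 OR NOT p0) AND p2 AND NOT (p0 AND (p0 OR NOT p0))
= p2 AND NOT (p0 AND (p0 OR NOT p0))   (absorption)
= p2 AND NOT p0   (complement / identity)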